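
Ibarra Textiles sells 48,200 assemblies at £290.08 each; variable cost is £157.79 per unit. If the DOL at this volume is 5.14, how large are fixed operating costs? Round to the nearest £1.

Total contribution margin = 48,200 × £132.29 = £6,376,378.00.
DOL = contribution / EBIT, so EBIT = £6,376,378.00 / 5.14 = £1,240,540.47.
And FC = contribution − EBIT = £6,376,378.00 − £1,240,540.47 = £5,135,838.

£5,135,838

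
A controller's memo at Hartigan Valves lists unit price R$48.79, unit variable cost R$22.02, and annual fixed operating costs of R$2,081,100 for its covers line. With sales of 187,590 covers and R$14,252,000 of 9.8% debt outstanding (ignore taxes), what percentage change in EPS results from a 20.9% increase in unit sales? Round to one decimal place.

+68.0%

Contribution at this volume is 187,590 × R$26.77 = R$5,021,784.30.
EBIT = R$5,021,784.30 − R$2,081,100 = R$2,940,684.30.
After interest of R$1,396,696.00, pre-tax earnings = R$1,543,988.30.
Degree of combined leverage = contribution ÷ (EBIT − I) = R$5,021,784.30 ÷ R$1,543,988.30 = 3.2525.
EPS therefore changes by 3.2525 × (+20.9%) = +68.0%.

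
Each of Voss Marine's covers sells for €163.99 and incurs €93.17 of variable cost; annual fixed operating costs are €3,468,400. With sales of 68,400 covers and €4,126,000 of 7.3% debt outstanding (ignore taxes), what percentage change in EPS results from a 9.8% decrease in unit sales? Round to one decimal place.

-44.2%

At 68,400 units, contribution = 68,400 × €70.82 = €4,844,088.00.
EBIT = €4,844,088.00 − €3,468,400 = €1,375,688.00.
Interest = €301,198.00, so EBIT − I = €1,074,490.00.
DCL = total CM / (EBIT − I) = €4,844,088.00 / €1,074,490.00 = 4.5083.
%ΔEPS = DCL × %ΔSales = 4.5083 × -9.8% = -44.2%.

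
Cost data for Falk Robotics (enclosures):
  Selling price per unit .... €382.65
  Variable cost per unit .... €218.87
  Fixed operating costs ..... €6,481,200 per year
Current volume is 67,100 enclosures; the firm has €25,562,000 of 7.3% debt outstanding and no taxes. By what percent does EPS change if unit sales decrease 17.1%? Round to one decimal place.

-71.1%

Total contribution margin = 67,100 × €163.78 = €10,989,638.00.
EBIT = €10,989,638.00 − €6,481,200 = €4,508,438.00.
After interest of €1,866,026.00, pre-tax earnings = €2,642,412.00.
DCL = total CM / (EBIT − I) = €10,989,638.00 / €2,642,412.00 = 4.1589.
EPS therefore changes by 4.1589 × (-17.1%) = -71.1%.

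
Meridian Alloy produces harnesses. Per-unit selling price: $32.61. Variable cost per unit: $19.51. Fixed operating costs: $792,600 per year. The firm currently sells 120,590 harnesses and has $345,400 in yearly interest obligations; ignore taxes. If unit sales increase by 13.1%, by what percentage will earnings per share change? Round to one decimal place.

+46.8%

Contribution at this volume is 120,590 × $13.10 = $1,579,729.00.
Subtracting fixed costs: EBIT = $1,579,729.00 − $792,600 = $787,129.00.
Interest = $345,400.00, so EBIT − I = $441,729.00.
DCL = total CM / (EBIT − I) = $1,579,729.00 / $441,729.00 = 3.5762.
%ΔEPS = DCL × %ΔSales = 3.5762 × +13.1% = +46.8%.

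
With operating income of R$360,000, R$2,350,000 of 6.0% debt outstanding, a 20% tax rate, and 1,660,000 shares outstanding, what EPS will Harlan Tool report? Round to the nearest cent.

R$0.11

Interest = R$141,000.00, so EBT = R$360,000 − R$141,000.00 = R$219,000.00.
After tax at 20%: net income = R$219,000.00 × 0.80 = R$175,200.00.
EPS = R$175,200.00 ÷ 1,660,000 = R$0.11.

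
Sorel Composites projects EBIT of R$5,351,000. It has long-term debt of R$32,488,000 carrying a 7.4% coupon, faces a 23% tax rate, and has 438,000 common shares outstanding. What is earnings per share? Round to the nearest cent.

R$5.18

Interest = R$2,404,112.00, so EBT = R$5,351,000 − R$2,404,112.00 = R$2,946,888.00.
After tax at 23%: net income = R$2,946,888.00 × 0.77 = R$2,269,103.76.
EPS = R$2,269,103.76 ÷ 438,000 = R$5.18.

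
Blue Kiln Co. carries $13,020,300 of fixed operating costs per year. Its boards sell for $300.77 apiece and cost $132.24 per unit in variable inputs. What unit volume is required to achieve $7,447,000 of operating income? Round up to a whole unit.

Contribution margin per unit = $300.77 − $132.24 = $168.53.
Required volume = (fixed costs + target profit) ÷ CM = ($13,020,300 + $7,447,000) ÷ $168.53 = 121,446.03, so 121,447 boards.

121,447 boards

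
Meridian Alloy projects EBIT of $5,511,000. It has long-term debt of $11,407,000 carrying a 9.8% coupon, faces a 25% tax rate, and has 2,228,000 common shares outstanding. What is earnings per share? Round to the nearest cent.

$1.48

Pre-tax income = $5,511,000 − $1,117,886.00 = $4,393,114.00.
After tax at 25%: net income = $4,393,114.00 × 0.75 = $3,294,835.50.
EPS = $3,294,835.50 ÷ 2,228,000 = $1.48.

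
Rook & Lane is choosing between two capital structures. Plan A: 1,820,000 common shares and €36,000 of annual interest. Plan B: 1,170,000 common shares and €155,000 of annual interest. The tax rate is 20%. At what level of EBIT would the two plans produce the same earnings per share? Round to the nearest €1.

€369,200

At indifference, (EBIT − 36,000)(1 − t)/1,820,000 = (EBIT − 155,000)(1 − t)/1,170,000.
Cancelling (1 − t) and cross-multiplying: 1,170,000·(EBIT − 36,000) = 1,820,000·(EBIT − 155,000).
EBIT × (1,820,000 − 1,170,000) = 155,000 × 1,820,000 − 36,000 × 1,170,000 = 239,980,000,000, so EBIT = 239,980,000,000 ÷ 650,000 = 369,200.00.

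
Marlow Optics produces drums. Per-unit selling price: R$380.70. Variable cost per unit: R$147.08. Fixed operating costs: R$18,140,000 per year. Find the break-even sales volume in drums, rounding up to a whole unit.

77,648 drums

Each unit contributes R$380.70 − R$147.08 = R$233.62.
Units to break even: R$18,140,000 ÷ R$233.62 = 77,647.46, rounded up to 77,648.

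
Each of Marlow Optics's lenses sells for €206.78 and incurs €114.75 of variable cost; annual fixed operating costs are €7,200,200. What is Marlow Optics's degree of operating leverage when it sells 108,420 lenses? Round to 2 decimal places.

3.59

At 108,420 units, contribution = 108,420 × €92.03 = €9,977,892.60.
Subtracting fixed costs: EBIT = €9,977,892.60 − €7,200,200 = €2,777,692.60.
Degree of operating leverage = €9,977,892.60 / €2,777,692.60 = 3.5922.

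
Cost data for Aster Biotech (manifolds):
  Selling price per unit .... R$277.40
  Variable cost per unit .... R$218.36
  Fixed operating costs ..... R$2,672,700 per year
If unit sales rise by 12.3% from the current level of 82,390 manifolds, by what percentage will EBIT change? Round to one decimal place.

+27.3%

At 82,390 units, contribution = 82,390 × R$59.04 = R$4,864,305.60.
Operating income = contribution − fixed costs = R$4,864,305.60 − R$2,672,700 = R$2,191,605.60.
So DOL = total CM / EBIT = R$4,864,305.60 / R$2,191,605.60 = 2.2195.
Operating income changes by 2.2195 × +12.3% = +27.3%.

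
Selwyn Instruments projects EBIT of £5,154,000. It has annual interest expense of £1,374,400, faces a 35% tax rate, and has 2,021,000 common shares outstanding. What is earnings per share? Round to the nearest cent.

£1.22

Pre-tax income = £5,154,000 − £1,374,400.00 = £3,779,600.00.
Net income = £3,779,600.00 × (1 − 0.35) = £2,456,740.00.
EPS = £2,456,740.00 ÷ 2,021,000 = £1.22.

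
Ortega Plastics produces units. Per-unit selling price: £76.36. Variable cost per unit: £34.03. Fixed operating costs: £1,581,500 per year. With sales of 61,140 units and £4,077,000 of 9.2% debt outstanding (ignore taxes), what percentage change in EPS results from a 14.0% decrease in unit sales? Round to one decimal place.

At 61,140 units, contribution = 61,140 × £42.33 = £2,588,056.20.
Operating income = contribution − fixed costs = £2,588,056.20 − £1,581,500 = £1,006,556.20.
After interest of £375,084.00, pre-tax earnings = £631,472.20.
DCL = total CM / (EBIT − I) = £2,588,056.20 / £631,472.20 = 4.0984.
EPS therefore changes by 4.0984 × (-14.0%) = -57.4%.

-57.4%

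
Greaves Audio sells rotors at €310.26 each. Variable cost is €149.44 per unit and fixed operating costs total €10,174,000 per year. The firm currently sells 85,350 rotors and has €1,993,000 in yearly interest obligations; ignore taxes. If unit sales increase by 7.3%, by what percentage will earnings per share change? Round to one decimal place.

At 85,350 units, contribution = 85,350 × €160.82 = €13,725,987.00.
Operating income = contribution − fixed costs = €13,725,987.00 − €10,174,000 = €3,551,987.00.
After interest of €1,993,000.00, pre-tax earnings = €1,558,987.00.
DCL = total CM / (EBIT − I) = €13,725,987.00 / €1,558,987.00 = 8.8044.
EPS therefore changes by 8.8044 × (+7.3%) = +64.3%.

+64.3%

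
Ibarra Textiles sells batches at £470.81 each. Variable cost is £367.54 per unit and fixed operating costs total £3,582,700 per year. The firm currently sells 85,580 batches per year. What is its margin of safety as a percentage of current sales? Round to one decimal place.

Each unit contributes £470.81 − £367.54 = £103.27. Break-even units = £3,582,700 ÷ £103.27 = 34,692.55; break-even revenue = 34,692.55 × £470.81 = £16,333,601.11.
Current sales = 85,580 × £470.81 = £40,291,919.80.
Margin of safety = (£40,291,919.80 − £16,333,601.11) ÷ £40,291,919.80 = 59.5%.

59.5%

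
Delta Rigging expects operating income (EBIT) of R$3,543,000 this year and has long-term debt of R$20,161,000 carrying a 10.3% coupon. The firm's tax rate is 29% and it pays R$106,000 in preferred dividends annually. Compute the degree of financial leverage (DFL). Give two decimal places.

2.69

Annual interest charges come to R$2,076,583.00.
Pre-tax preferred-dividend burden = R$106,000 ÷ (1 − 0.29) = R$149,295.77.
DFL = EBIT ÷ [EBIT − I − D_p/(1−t)] = R$3,543,000 ÷ [R$3,543,000 − R$2,076,583.00 − R$149,295.77] = R$3,543,000 ÷ R$1,317,121.23 = 2.6900.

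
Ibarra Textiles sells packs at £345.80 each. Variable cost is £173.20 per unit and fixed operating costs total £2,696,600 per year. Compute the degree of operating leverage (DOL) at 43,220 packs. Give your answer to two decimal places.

Contribution at this volume is 43,220 × £172.60 = £7,459,772.00.
Operating income = contribution − fixed costs = £7,459,772.00 − £2,696,600 = £4,763,172.00.
So DOL = total CM / EBIT = £7,459,772.00 / £4,763,172.00 = 1.5661.

1.57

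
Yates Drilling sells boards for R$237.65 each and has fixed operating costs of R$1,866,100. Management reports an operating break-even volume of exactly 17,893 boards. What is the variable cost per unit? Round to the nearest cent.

At break-even, FC = Q × (P − VC), so P − VC = R$1,866,100 ÷ 17,893 = R$104.2922.
Variable cost per unit = R$237.65 − R$104.2922 = R$133.36.

R$133.36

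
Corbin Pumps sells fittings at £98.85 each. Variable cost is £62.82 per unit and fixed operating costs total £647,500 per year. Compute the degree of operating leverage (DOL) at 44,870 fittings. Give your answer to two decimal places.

1.67

At 44,870 units, contribution = 44,870 × £36.03 = £1,616,666.10.
EBIT = £1,616,666.10 − £647,500 = £969,166.10.
DOL = contribution ÷ EBIT = £1,616,666.10 ÷ £969,166.10 = 1.6681.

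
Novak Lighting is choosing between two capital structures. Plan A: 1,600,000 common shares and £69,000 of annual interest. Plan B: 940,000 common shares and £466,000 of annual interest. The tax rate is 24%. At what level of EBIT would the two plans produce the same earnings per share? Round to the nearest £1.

Set EPS_A = EPS_B: (EBIT − £69,000)(1 − 0.24) ÷ 1,600,000 = (EBIT − £466,000)(1 − 0.24) ÷ 940,000.
The (1 − t) factor cancels: (EBIT − 69,000) × 940,000 = (EBIT − 466,000) × 1,600,000.
Solving, EBIT = (466,000·1,600,000 − 69,000·940,000) / (1,600,000 − 940,000) = 680,740,000,000 / 660,000 = 1,031,424.24.

£1,031,424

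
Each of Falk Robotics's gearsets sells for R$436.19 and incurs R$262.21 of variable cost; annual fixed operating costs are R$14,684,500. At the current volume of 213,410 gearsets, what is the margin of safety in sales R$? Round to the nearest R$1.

R$56,271,398

Contribution margin per unit = R$436.19 − R$262.21 = R$173.98. Break-even units = R$14,684,500 ÷ R$173.98 = 84,403.38; break-even revenue = 84,403.38 × R$436.19 = R$36,815,910.19.
Current sales = 213,410 × R$436.19 = R$93,087,307.90.
Margin of safety = R$93,087,307.90 − R$36,815,910.19 = R$56,271,398.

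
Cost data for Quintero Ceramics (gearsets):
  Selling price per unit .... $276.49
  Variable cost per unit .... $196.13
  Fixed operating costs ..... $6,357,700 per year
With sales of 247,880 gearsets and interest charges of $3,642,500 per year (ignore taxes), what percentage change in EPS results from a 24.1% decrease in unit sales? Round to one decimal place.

-48.4%

Contribution at this volume is 247,880 × $80.36 = $19,919,636.80.
Operating income = contribution − fixed costs = $19,919,636.80 − $6,357,700 = $13,561,936.80.
After interest of $3,642,500.00, pre-tax earnings = $9,919,436.80.
DCL = total CM / (EBIT − I) = $19,919,636.80 / $9,919,436.80 = 2.0081.
%ΔEPS = DCL × %ΔSales = 2.0081 × -24.1% = -48.4%.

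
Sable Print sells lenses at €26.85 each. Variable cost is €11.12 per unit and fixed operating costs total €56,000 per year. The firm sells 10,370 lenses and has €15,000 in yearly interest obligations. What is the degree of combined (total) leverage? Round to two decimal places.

1.77

At 10,370 units, contribution = 10,370 × €15.73 = €163,120.10.
Subtracting fixed costs: EBIT = €163,120.10 − €56,000 = €107,120.10. Interest = €15,000.00, so EBIT − I = €92,120.10.
Degree of total leverage = total CM / (EBIT − interest) = €163,120.10 / €92,120.10 = 1.7707.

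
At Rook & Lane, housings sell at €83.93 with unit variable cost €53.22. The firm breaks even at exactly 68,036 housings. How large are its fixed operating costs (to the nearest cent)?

Each unit contributes €83.93 − €53.22 = €30.71.
Fixed costs = break-even units × CM = 68,036 × €30.71 = €2,089,385.56.

€2,089,385.56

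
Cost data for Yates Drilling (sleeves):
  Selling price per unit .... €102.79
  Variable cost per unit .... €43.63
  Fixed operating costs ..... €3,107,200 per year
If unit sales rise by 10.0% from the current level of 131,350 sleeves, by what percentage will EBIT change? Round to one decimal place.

At 131,350 units, contribution = 131,350 × €59.16 = €7,770,666.00.
Operating income = contribution − fixed costs = €7,770,666.00 − €3,107,200 = €4,663,466.00.
Degree of operating leverage = €7,770,666.00 / €4,663,466.00 = 1.6663.
Operating income changes by 1.6663 × +10.0% = +16.7%.

+16.7%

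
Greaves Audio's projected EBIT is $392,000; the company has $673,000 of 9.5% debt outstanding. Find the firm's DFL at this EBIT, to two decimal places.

Annual interest charges come to $63,935.00.
DFL = EBIT ÷ (EBIT − I) = $392,000 ÷ ($392,000 − $63,935.00) = $392,000 ÷ $328,065.00 = 1.1949.

1.19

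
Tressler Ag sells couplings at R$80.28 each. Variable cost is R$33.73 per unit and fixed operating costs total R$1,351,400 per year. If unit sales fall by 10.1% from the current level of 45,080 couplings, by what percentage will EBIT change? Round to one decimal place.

Total contribution margin = 45,080 × R$46.55 = R$2,098,474.00.
EBIT = R$2,098,474.00 − R$1,351,400 = R$747,074.00.
Degree of operating leverage = R$2,098,474.00 / R$747,074.00 = 2.8089.
%ΔEBIT = DOL × %ΔSales = 2.8089 × -10.1% = -28.4%.

-28.4%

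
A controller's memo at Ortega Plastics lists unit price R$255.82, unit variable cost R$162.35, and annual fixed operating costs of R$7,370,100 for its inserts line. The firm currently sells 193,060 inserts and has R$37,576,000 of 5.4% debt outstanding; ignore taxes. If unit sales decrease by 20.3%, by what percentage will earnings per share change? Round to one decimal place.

-42.4%

Contribution at this volume is 193,060 × R$93.47 = R$18,045,318.20.
Subtracting fixed costs: EBIT = R$18,045,318.20 − R$7,370,100 = R$10,675,218.20.
After interest of R$2,029,104.00, pre-tax earnings = R$8,646,114.20.
Degree of combined leverage = contribution ÷ (EBIT − I) = R$18,045,318.20 ÷ R$8,646,114.20 = 2.0871.
%ΔEPS = DCL × %ΔSales = 2.0871 × -20.3% = -42.4%.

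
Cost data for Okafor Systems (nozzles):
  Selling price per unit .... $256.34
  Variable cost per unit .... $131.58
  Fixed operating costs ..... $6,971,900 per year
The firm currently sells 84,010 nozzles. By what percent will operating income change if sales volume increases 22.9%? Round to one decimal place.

Total contribution margin = 84,010 × $124.76 = $10,481,087.60.
EBIT = $10,481,087.60 − $6,971,900 = $3,509,187.60.
Degree of operating leverage = $10,481,087.60 / $3,509,187.60 = 2.9868.
So EBIT moves 2.9868 × (+22.9%) = +68.4%.

+68.4%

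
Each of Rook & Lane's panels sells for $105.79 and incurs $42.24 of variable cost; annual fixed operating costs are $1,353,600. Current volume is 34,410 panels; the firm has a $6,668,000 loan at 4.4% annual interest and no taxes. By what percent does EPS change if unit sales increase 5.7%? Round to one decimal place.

+23.1%

Total contribution margin = 34,410 × $63.55 = $2,186,755.50.
Operating income = contribution − fixed costs = $2,186,755.50 − $1,353,600 = $833,155.50.
After interest of $293,392.00, pre-tax earnings = $539,763.50.
DCL = total CM / (EBIT − I) = $2,186,755.50 / $539,763.50 = 4.0513.
%ΔEPS = DCL × %ΔSales = 4.0513 × +5.7% = +23.1%.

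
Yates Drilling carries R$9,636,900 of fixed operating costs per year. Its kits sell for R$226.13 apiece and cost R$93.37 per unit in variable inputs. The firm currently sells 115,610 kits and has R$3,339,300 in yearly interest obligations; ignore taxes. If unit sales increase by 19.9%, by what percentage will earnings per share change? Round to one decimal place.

Total contribution margin = 115,610 × R$132.76 = R$15,348,383.60.
Subtracting fixed costs: EBIT = R$15,348,383.60 − R$9,636,900 = R$5,711,483.60.
After interest of R$3,339,300.00, pre-tax earnings = R$2,372,183.60.
DCL = total CM / (EBIT − I) = R$15,348,383.60 / R$2,372,183.60 = 6.4701.
EPS therefore changes by 6.4701 × (+19.9%) = +128.8%.

+128.8%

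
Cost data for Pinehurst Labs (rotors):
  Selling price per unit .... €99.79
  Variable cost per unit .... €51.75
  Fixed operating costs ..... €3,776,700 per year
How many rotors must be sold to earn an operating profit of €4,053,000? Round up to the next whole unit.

Unit CM = price − variable cost = €99.79 − €51.75 = €48.04.
Units = (FC + target) / CM = (€3,776,700 + €4,053,000) / €48.04 = 162,982.93, so 162,983 rotors.

162,983 rotors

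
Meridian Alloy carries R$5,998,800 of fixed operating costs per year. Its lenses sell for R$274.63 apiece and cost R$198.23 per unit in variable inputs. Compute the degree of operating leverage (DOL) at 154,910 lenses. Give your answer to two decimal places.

2.03

Total contribution margin = 154,910 × R$76.40 = R$11,835,124.00.
EBIT = R$11,835,124.00 − R$5,998,800 = R$5,836,324.00.
So DOL = total CM / EBIT = R$11,835,124.00 / R$5,836,324.00 = 2.0278.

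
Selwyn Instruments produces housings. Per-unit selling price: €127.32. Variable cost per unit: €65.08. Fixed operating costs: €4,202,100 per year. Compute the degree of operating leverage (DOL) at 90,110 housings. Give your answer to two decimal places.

Contribution at this volume is 90,110 × €62.24 = €5,608,446.40.
Subtracting fixed costs: EBIT = €5,608,446.40 − €4,202,100 = €1,406,346.40.
DOL = contribution ÷ EBIT = €5,608,446.40 ÷ €1,406,346.40 = 3.9880.

3.99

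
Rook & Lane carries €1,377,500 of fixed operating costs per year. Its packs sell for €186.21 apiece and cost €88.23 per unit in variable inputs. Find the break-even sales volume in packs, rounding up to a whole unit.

14,059 packs

Unit CM = price − variable cost = €186.21 − €88.23 = €97.98.
Break-even Q = €1,377,500 / €97.98 = 14,058.99 → 14,059 packs.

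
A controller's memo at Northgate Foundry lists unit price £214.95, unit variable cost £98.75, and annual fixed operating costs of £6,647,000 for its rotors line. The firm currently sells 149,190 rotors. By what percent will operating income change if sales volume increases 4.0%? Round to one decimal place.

+6.5%

At 149,190 units, contribution = 149,190 × £116.20 = £17,335,878.00.
EBIT = £17,335,878.00 − £6,647,000 = £10,688,878.00.
So DOL = total CM / EBIT = £17,335,878.00 / £10,688,878.00 = 1.6219.
%ΔEBIT = DOL × %ΔSales = 1.6219 × +4.0% = +6.5%.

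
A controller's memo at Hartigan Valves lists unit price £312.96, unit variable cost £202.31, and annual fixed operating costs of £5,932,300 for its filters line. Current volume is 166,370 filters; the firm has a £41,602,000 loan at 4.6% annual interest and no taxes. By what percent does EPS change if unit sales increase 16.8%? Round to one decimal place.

Contribution at this volume is 166,370 × £110.65 = £18,408,840.50.
Operating income = contribution − fixed costs = £18,408,840.50 − £5,932,300 = £12,476,540.50.
Interest = £1,913,692.00, so EBIT − I = £10,562,848.50.
DCL = total CM / (EBIT − I) = £18,408,840.50 / £10,562,848.50 = 1.7428.
EPS therefore changes by 1.7428 × (+16.8%) = +29.3%.

+29.3%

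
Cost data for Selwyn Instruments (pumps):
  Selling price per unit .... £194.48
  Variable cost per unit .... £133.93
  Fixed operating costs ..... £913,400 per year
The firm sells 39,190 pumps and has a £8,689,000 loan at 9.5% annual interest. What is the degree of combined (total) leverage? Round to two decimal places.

At 39,190 units, contribution = 39,190 × £60.55 = £2,372,954.50.
Subtracting fixed costs: EBIT = £2,372,954.50 − £913,400 = £1,459,554.50. Interest = £825,455.00, so EBIT − I = £634,099.50.
DCL = contribution ÷ (EBIT − I) = £2,372,954.50 ÷ £634,099.50 = 3.7422.

3.74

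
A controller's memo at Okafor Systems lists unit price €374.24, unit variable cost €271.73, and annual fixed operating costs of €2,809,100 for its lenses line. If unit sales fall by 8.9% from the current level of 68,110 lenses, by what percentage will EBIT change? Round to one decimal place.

-14.9%

Contribution at this volume is 68,110 × €102.51 = €6,981,956.10.
EBIT = €6,981,956.10 − €2,809,100 = €4,172,856.10.
DOL = contribution ÷ EBIT = €6,981,956.10 ÷ €4,172,856.10 = 1.6732.
So EBIT moves 1.6732 × (-8.9%) = -14.9%.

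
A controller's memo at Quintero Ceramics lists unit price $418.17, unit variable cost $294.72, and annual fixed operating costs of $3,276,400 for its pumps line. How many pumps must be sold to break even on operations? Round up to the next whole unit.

26,541 pumps

Contribution margin per unit = $418.17 − $294.72 = $123.45.
Break-even volume = fixed costs ÷ CM per unit = $3,276,400 ÷ $123.45 = 26,540.30, so 26,541 pumps.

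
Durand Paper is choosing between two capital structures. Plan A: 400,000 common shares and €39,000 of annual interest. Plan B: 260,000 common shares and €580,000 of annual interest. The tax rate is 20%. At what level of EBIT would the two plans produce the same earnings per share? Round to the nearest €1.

€1,584,714

At indifference, (EBIT − 39,000)(1 − t)/400,000 = (EBIT − 580,000)(1 − t)/260,000.
The (1 − t) factor cancels: (EBIT − 39,000) × 260,000 = (EBIT − 580,000) × 400,000.
Solving, EBIT = (580,000·400,000 − 39,000·260,000) / (400,000 − 260,000) = 221,860,000,000 / 140,000 = 1,584,714.29.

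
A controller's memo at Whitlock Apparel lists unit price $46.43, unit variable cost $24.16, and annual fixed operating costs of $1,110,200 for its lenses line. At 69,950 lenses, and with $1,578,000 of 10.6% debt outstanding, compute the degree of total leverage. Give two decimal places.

5.56

Total contribution margin = 69,950 × $22.27 = $1,557,786.50.
EBIT = $1,557,786.50 − $1,110,200 = $447,586.50. Interest = $167,268.00.
DOL = $1,557,786.50 ÷ $447,586.50 = 3.4804; DFL = $447,586.50 ÷ $280,318.50 = 1.5967.
DCL = DOL × DFL = 3.4804 × 1.5967 = 5.5572.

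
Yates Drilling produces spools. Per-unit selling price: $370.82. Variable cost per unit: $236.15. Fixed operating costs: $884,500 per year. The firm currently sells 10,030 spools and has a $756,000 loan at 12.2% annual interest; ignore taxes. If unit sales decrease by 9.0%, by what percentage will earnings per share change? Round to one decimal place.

Contribution at this volume is 10,030 × $134.67 = $1,350,740.10.
Subtracting fixed costs: EBIT = $1,350,740.10 − $884,500 = $466,240.10.
Interest = $92,232.00, so EBIT − I = $374,008.10.
DCL = total CM / (EBIT − I) = $1,350,740.10 / $374,008.10 = 3.6115.
EPS therefore changes by 3.6115 × (-9.0%) = -32.5%.

-32.5%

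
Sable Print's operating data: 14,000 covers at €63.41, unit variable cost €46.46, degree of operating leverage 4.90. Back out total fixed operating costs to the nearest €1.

€188,871

Contribution at this volume is 14,000 × €16.95 = €237,300.00.
Since DOL = CM ÷ EBIT, EBIT = €237,300.00 ÷ 4.90 = €48,428.57.
Fixed costs = CM − EBIT = €237,300.00 − €48,428.57 = €188,871.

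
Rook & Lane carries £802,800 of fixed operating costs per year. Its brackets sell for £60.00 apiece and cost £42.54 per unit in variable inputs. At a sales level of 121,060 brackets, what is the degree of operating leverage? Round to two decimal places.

1.61

Contribution at this volume is 121,060 × £17.46 = £2,113,707.60.
Subtracting fixed costs: EBIT = £2,113,707.60 − £802,800 = £1,310,907.60.
Degree of operating leverage = £2,113,707.60 / £1,310,907.60 = 1.6124.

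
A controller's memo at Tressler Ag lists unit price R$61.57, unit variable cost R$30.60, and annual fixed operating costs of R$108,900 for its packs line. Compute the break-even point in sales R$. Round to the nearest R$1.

Contribution margin per unit = R$61.57 − R$30.60 = R$30.97, a CM ratio of R$30.97 ÷ R$61.57 = 0.5030.
Break-even revenue = fixed costs × price ÷ CM = R$108,900 × R$61.57 ÷ R$30.97 = R$216,499.

R$216,499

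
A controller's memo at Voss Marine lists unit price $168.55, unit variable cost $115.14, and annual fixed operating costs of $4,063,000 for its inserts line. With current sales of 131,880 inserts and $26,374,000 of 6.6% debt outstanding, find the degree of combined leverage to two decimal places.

Contribution at this volume is 131,880 × $53.41 = $7,043,710.80.
Subtracting fixed costs: EBIT = $7,043,710.80 − $4,063,000 = $2,980,710.80. Interest = $1,740,684.00, so EBIT − I = $1,240,026.80.
DCL = contribution ÷ (EBIT − I) = $7,043,710.80 ÷ $1,240,026.80 = 5.6803.

5.68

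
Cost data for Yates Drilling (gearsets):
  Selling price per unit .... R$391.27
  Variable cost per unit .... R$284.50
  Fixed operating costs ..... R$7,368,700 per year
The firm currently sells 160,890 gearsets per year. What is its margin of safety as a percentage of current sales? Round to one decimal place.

Each unit contributes R$391.27 − R$284.50 = R$106.77. Break-even units = R$7,368,700 ÷ R$106.77 = 69,014.70; break-even revenue = 69,014.70 × R$391.27 = R$27,003,383.43.
Actual sales revenue = 160,890 × R$391.27 = R$62,951,430.30.
Margin of safety = (R$62,951,430.30 − R$27,003,383.43) ÷ R$62,951,430.30 = 57.1%.

57.1%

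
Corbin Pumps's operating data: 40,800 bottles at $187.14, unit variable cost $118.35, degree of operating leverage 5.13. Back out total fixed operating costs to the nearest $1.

$2,259,530

At 40,800 units, contribution = 40,800 × $68.79 = $2,806,632.00.
DOL = contribution / EBIT, so EBIT = $2,806,632.00 / 5.13 = $547,101.75.
Fixed costs = CM − EBIT = $2,806,632.00 − $547,101.75 = $2,259,530.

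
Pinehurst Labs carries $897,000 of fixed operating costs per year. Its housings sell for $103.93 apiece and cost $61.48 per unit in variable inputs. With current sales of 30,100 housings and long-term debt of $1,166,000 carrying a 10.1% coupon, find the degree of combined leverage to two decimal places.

4.86

Contribution at this volume is 30,100 × $42.45 = $1,277,745.00.
EBIT = $1,277,745.00 − $897,000 = $380,745.00. Interest = $117,766.00.
DOL = $1,277,745.00 ÷ $380,745.00 = 3.3559; DFL = $380,745.00 ÷ $262,979.00 = 1.4478.
Combined leverage = 3.3559 × 1.4478 = 4.8587.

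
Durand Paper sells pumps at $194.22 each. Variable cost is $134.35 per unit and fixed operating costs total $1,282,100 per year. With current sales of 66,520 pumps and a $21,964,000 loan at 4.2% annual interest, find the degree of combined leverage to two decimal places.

2.24

At 66,520 units, contribution = 66,520 × $59.87 = $3,982,552.40.
Operating income = contribution − fixed costs = $3,982,552.40 − $1,282,100 = $2,700,452.40. Interest = $922,488.00, so EBIT − I = $1,777,964.40.
Degree of total leverage = total CM / (EBIT − interest) = $3,982,552.40 / $1,777,964.40 = 2.2400.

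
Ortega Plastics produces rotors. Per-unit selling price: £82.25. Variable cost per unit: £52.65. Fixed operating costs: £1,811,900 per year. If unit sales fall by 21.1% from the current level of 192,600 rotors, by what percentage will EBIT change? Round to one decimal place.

-30.9%

Total contribution margin = 192,600 × £29.60 = £5,700,960.00.
Operating income = contribution − fixed costs = £5,700,960.00 − £1,811,900 = £3,889,060.00.
DOL = contribution ÷ EBIT = £5,700,960.00 ÷ £3,889,060.00 = 1.4659.
Operating income changes by 1.4659 × -21.1% = -30.9%.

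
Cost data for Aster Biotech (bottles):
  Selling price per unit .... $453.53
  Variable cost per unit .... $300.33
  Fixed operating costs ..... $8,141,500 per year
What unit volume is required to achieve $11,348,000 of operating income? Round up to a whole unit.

127,217 bottles

Unit CM = price − variable cost = $453.53 − $300.33 = $153.20.
Units = (FC + target) / CM = ($8,141,500 + $11,348,000) / $153.20 = 127,216.06, so 127,217 bottles.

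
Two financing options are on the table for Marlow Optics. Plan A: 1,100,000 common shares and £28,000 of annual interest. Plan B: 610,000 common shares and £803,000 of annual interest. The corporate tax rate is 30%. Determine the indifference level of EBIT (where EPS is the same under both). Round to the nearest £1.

£1,767,796

At indifference, (EBIT − 28,000)(1 − t)/1,100,000 = (EBIT − 803,000)(1 − t)/610,000.
Cancelling (1 − t) and cross-multiplying: 610,000·(EBIT − 28,000) = 1,100,000·(EBIT − 803,000).
EBIT × (1,100,000 − 610,000) = 803,000 × 1,100,000 − 28,000 × 610,000 = 866,220,000,000, so EBIT = 866,220,000,000 ÷ 490,000 = 1,767,795.92.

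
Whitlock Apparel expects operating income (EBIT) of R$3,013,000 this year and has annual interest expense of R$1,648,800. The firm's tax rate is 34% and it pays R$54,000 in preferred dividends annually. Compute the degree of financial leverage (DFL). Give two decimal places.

Interest = R$1,648,800.00.
Pre-tax preferred-dividend burden = R$54,000 ÷ (1 − 0.34) = R$81,818.18.
DFL = EBIT ÷ [EBIT − I − D_p/(1−t)] = R$3,013,000 ÷ [R$3,013,000 − R$1,648,800.00 − R$81,818.18] = R$3,013,000 ÷ R$1,282,381.82 = 2.3495.

2.35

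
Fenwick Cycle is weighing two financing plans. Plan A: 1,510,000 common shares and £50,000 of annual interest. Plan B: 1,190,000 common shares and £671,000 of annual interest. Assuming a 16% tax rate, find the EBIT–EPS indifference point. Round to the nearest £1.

Set EPS_A = EPS_B: (EBIT − £50,000)(1 − 0.16) ÷ 1,510,000 = (EBIT − £671,000)(1 − 0.16) ÷ 1,190,000.
Cancelling (1 − t) and cross-multiplying: 1,190,000·(EBIT − 50,000) = 1,510,000·(EBIT − 671,000).
Solving, EBIT = (671,000·1,510,000 − 50,000·1,190,000) / (1,510,000 − 1,190,000) = 953,710,000,000 / 320,000 = 2,980,343.75.

£2,980,344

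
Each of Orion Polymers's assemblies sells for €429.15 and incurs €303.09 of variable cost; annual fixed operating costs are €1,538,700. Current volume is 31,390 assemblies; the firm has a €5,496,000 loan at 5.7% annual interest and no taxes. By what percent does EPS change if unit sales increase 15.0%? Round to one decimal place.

+28.2%

At 31,390 units, contribution = 31,390 × €126.06 = €3,957,023.40.
Operating income = contribution − fixed costs = €3,957,023.40 − €1,538,700 = €2,418,323.40.
After interest of €313,272.00, pre-tax earnings = €2,105,051.40.
Degree of combined leverage = contribution ÷ (EBIT − I) = €3,957,023.40 ÷ €2,105,051.40 = 1.8798.
%ΔEPS = DCL × %ΔSales = 1.8798 × +15.0% = +28.2%.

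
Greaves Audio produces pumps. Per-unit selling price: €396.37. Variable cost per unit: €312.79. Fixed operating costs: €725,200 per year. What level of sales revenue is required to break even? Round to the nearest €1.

€3,439,190

Contribution margin per unit = €396.37 − €312.79 = €83.58, a CM ratio of €83.58 ÷ €396.37 = 0.2109.
Break-even revenue = fixed costs × price ÷ CM = €725,200 × €396.37 ÷ €83.58 = €3,439,190.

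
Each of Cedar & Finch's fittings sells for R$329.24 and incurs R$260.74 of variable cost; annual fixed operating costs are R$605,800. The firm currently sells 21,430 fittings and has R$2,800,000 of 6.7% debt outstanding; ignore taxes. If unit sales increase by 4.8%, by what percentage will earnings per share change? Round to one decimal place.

+10.4%

At 21,430 units, contribution = 21,430 × R$68.50 = R$1,467,955.00.
Subtracting fixed costs: EBIT = R$1,467,955.00 − R$605,800 = R$862,155.00.
Interest = R$187,600.00, so EBIT − I = R$674,555.00.
DCL = total CM / (EBIT − I) = R$1,467,955.00 / R$674,555.00 = 2.1762.
%ΔEPS = DCL × %ΔSales = 2.1762 × +4.8% = +10.4%.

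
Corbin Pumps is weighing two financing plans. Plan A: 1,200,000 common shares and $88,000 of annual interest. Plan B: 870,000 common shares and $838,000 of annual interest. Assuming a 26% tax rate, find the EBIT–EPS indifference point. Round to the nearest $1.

$2,815,273

At indifference, (EBIT − 88,000)(1 − t)/1,200,000 = (EBIT − 838,000)(1 − t)/870,000.
The (1 − t) factor cancels: (EBIT − 88,000) × 870,000 = (EBIT − 838,000) × 1,200,000.
Solving, EBIT = (838,000·1,200,000 − 88,000·870,000) / (1,200,000 − 870,000) = 929,040,000,000 / 330,000 = 2,815,272.73.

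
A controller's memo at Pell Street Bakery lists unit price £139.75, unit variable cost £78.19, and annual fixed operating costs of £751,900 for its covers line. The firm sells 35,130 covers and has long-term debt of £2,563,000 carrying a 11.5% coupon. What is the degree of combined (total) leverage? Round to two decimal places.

1.94

Total contribution margin = 35,130 × £61.56 = £2,162,602.80.
Operating income = contribution − fixed costs = £2,162,602.80 − £751,900 = £1,410,702.80. Interest = £294,745.00, so EBIT − I = £1,115,957.80.
Degree of total leverage = total CM / (EBIT − interest) = £2,162,602.80 / £1,115,957.80 = 1.9379.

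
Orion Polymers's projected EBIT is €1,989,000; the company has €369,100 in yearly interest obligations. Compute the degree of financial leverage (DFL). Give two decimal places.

1.23

Annual interest charges come to €369,100.00.
Degree of financial leverage = EBIT / (EBIT − interest) = €1,989,000 / €1,619,900.00 = 1.2279.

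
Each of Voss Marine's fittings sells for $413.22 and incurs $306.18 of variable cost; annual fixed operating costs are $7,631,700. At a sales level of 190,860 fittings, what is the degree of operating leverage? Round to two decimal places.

1.60

Contribution at this volume is 190,860 × $107.04 = $20,429,654.40.
Subtracting fixed costs: EBIT = $20,429,654.40 − $7,631,700 = $12,797,954.40.
Degree of operating leverage = $20,429,654.40 / $12,797,954.40 = 1.5963.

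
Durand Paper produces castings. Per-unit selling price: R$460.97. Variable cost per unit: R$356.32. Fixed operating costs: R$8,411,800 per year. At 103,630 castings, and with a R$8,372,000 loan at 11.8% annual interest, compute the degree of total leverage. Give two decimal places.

7.50

Total contribution margin = 103,630 × R$104.65 = R$10,844,879.50.
Subtracting fixed costs: EBIT = R$10,844,879.50 − R$8,411,800 = R$2,433,079.50. Interest = R$987,896.00.
DOL = R$10,844,879.50 ÷ R$2,433,079.50 = 4.4573; DFL = R$2,433,079.50 ÷ R$1,445,183.50 = 1.6836.
Combined leverage = 4.4573 × 1.6836 = 7.5043.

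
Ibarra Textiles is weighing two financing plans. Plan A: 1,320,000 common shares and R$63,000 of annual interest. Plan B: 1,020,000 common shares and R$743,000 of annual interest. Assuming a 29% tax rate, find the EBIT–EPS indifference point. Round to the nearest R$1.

At indifference, (EBIT − 63,000)(1 − t)/1,320,000 = (EBIT − 743,000)(1 − t)/1,020,000.
Cancelling (1 − t) and cross-multiplying: 1,020,000·(EBIT − 63,000) = 1,320,000·(EBIT − 743,000).
EBIT × (1,320,000 − 1,020,000) = 743,000 × 1,320,000 − 63,000 × 1,020,000 = 916,500,000,000, so EBIT = 916,500,000,000 ÷ 300,000 = 3,055,000.00.

R$3,055,000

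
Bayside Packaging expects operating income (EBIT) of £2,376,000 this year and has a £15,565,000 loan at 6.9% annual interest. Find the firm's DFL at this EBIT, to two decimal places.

Interest = £1,073,985.00.
DFL = EBIT ÷ (EBIT − I) = £2,376,000 ÷ (£2,376,000 − £1,073,985.00) = £2,376,000 ÷ £1,302,015.00 = 1.8249.

1.82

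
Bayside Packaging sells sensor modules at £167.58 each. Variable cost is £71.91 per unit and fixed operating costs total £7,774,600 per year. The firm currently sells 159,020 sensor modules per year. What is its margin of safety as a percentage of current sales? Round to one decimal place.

48.9%

Unit CM = price − variable cost = £167.58 − £71.91 = £95.67. Break-even units = £7,774,600 ÷ £95.67 = 81,264.76; break-even revenue = 81,264.76 × £167.58 = £13,618,349.20.
Current sales = 159,020 × £167.58 = £26,648,571.60.
Margin of safety = (£26,648,571.60 − £13,618,349.20) ÷ £26,648,571.60 = 48.9%.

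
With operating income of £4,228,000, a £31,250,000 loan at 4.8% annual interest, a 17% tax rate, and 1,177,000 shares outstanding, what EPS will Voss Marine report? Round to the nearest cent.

Pre-tax income = £4,228,000 − £1,500,000.00 = £2,728,000.00.
Net income = £2,728,000.00 × (1 − 0.17) = £2,264,240.00.
Per share: £2,264,240.00 / 1,177,000 shares = £1.92.

£1.92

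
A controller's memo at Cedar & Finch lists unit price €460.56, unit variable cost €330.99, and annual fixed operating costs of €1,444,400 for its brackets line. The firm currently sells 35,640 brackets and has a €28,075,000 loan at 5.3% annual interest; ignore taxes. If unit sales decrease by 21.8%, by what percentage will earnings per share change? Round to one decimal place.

-59.7%

Total contribution margin = 35,640 × €129.57 = €4,617,874.80.
Operating income = contribution − fixed costs = €4,617,874.80 − €1,444,400 = €3,173,474.80.
After interest of €1,487,975.00, pre-tax earnings = €1,685,499.80.
Degree of combined leverage = contribution ÷ (EBIT − I) = €4,617,874.80 ÷ €1,685,499.80 = 2.7398.
EPS therefore changes by 2.7398 × (-21.8%) = -59.7%.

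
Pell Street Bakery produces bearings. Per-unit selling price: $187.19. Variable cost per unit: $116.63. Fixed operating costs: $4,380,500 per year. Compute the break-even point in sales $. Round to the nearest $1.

$11,621,114

Contribution margin per unit = $187.19 − $116.63 = $70.56, a CM ratio of $70.56 ÷ $187.19 = 0.3769.
Break-even sales = FC ÷ CM ratio = $4,380,500 × $187.19 / $70.56 = $11,621,114.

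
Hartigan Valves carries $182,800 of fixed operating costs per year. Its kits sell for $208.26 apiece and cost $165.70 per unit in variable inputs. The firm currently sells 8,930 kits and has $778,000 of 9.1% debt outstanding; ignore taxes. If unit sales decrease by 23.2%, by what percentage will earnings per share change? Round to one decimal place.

-69.7%

At 8,930 units, contribution = 8,930 × $42.56 = $380,060.80.
EBIT = $380,060.80 − $182,800 = $197,260.80.
After interest of $70,798.00, pre-tax earnings = $126,462.80.
Degree of combined leverage = contribution ÷ (EBIT − I) = $380,060.80 ÷ $126,462.80 = 3.0053.
%ΔEPS = DCL × %ΔSales = 3.0053 × -23.2% = -69.7%.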